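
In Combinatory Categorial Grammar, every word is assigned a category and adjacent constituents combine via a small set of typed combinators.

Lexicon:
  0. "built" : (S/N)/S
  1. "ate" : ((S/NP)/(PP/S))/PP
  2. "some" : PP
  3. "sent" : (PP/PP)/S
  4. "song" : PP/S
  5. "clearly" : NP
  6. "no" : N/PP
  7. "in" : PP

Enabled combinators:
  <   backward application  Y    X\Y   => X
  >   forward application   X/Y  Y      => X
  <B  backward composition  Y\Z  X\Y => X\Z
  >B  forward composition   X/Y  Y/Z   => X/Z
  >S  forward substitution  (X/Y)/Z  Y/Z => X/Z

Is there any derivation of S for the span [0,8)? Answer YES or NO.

YES

[0,8] S   >
  [0,6] S/N   >
    [0,1] "built" : (S/N)/S
    [1,6] S   >
      [1,5] S/NP   >
        [1,3] (S/NP)/(PP/S)   >
          [1,2] "ate" : ((S/NP)/(PP/S))/PP
          [2,3] "some" : PP
        [3,5] PP/S   >S
          [3,4] "sent" : (PP/PP)/S
          [4,5] "song" : PP/S
      [5,6] "clearly" : NP
  [6,8] N   >
    [6,7] "no" : N/PP
    [7,8] "in" : PP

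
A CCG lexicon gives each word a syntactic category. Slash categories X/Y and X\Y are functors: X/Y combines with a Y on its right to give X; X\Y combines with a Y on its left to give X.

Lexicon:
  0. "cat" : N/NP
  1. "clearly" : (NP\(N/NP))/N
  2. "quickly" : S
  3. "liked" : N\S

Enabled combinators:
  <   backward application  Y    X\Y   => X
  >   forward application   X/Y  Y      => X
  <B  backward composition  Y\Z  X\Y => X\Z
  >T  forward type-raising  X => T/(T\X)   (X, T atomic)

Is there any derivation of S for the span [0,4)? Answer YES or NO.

N/NP (NP\(N/NP))/N S N\S
CKY chart[0,4] = {N/(N\NP), NP, NP/(NP\NP), PP/(PP\NP), S/(S\NP)}; S ∉ chart

NO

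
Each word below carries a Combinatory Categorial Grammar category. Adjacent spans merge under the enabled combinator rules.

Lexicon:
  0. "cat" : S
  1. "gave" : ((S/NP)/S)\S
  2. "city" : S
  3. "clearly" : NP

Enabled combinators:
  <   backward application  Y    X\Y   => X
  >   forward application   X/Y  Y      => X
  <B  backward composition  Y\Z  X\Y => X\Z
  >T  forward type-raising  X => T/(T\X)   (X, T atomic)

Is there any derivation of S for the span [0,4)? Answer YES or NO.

YES

[0,4] S   >
  [0,3] S/NP   >
    [0,2] (S/NP)/S   <
      [0,1] "cat" : S
      [1,2] "gave" : ((S/NP)/S)\S
    [2,3] "city" : S
  [3,4] "clearly" : NP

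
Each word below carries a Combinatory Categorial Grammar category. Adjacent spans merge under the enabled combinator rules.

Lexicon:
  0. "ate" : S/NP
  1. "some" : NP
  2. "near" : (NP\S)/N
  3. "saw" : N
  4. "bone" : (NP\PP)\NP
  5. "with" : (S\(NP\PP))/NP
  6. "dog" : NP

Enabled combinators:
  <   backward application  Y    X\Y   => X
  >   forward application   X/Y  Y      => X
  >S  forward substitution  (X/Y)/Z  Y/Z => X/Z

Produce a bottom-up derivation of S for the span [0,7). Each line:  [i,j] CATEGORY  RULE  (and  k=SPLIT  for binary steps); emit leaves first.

[0,1] S/NP  lex  "ate"
[1,2] NP  lex  "some"
[0,2] S  >  k=1
[2,3] (NP\S)/N  lex  "near"
[3,4] N  lex  "saw"
[2,4] NP\S  >  k=3
[0,4] NP  <  k=2
[4,5] (NP\PP)\NP  lex  "bone"
[0,5] NP\PP  <  k=4
[5,6] (S\(NP\PP))/NP  lex  "with"
[6,7] NP  lex  "dog"
[5,7] S\(NP\PP)  >  k=6
[0,7] S  <  k=5

[0,7] S   <
  [0,5] NP\PP   <
    [0,4] NP   <
      [0,2] S   >
        [0,1] "ate" : S/NP
        [1,2] "some" : NP
      [2,4] NP\S   >
        [2,3] "near" : (NP\S)/N
        [3,4] "saw" : N
    [4,5] "bone" : (NP\PP)\NP
  [5,7] S\(NP\PP)   >
    [5,6] "with" : (S\(NP\PP))/NP
    [6,7] "dog" : NP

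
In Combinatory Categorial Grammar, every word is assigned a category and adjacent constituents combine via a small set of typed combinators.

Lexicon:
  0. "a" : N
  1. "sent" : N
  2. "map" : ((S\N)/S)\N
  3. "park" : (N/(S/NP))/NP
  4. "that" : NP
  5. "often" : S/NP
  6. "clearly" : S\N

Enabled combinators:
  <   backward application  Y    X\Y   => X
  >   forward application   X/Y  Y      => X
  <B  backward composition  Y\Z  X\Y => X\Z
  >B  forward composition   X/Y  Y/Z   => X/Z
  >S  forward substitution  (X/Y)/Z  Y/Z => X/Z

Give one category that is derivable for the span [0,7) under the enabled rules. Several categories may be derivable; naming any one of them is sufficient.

[0,7] S   <
  [0,1] "a" : N
  [1,7] S\N   >
    [1,3] (S\N)/S   <
      [1,2] "sent" : N
      [2,3] "map" : ((S\N)/S)\N
    [3,7] S   <
      [3,6] N   >
        [3,5] N/(S/NP)   >
          [3,4] "park" : (N/(S/NP))/NP
          [4,5] "that" : NP
        [5,6] "often" : S/NP
      [6,7] "clearly" : S\N

S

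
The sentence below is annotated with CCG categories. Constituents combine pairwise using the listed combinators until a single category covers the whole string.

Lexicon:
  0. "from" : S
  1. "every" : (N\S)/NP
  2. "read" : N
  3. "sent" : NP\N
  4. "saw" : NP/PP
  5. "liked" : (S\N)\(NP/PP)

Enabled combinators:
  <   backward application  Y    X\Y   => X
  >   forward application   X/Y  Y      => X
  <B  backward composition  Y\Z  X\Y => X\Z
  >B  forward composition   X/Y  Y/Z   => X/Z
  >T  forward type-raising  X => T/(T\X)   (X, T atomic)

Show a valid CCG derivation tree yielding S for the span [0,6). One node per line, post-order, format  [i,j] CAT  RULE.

[0,1] S  lex  "from"
[1,2] (N\S)/NP  lex  "every"
[2,3] N  lex  "read"
[2,3] NP/(NP\N)  >T
[3,4] NP\N  lex  "sent"
[2,4] NP  >  k=3
[1,4] N\S  >  k=2
[0,4] N  <  k=1
[4,5] NP/PP  lex  "saw"
[5,6] (S\N)\(NP/PP)  lex  "liked"
[4,6] S\N  <  k=5
[0,6] S  <  k=4

[0,6] S   <
  [0,4] N   <
    [0,1] "from" : S
    [1,4] N\S   >
      [1,2] "every" : (N\S)/NP
      [2,4] NP   >
        [2,3] NP/(NP\N)   >T
          [2,3] "read" : N
        [3,4] "sent" : NP\N
  [4,6] S\N   <
    [4,5] "saw" : NP/PP
    [5,6] "liked" : (S\N)\(NP/PP)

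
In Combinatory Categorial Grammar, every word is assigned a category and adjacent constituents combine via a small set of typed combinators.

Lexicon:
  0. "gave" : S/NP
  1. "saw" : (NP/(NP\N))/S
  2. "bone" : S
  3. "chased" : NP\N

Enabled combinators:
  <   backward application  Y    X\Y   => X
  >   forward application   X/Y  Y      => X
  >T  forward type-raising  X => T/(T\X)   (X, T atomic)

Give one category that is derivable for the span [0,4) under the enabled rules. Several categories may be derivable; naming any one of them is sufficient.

[0,4] S   >
  [0,1] "gave" : S/NP
  [1,4] NP   >
    [1,3] NP/(NP\N)   >
      [1,2] "saw" : (NP/(NP\N))/S
      [2,3] "bone" : S
    [3,4] "chased" : NP\N

S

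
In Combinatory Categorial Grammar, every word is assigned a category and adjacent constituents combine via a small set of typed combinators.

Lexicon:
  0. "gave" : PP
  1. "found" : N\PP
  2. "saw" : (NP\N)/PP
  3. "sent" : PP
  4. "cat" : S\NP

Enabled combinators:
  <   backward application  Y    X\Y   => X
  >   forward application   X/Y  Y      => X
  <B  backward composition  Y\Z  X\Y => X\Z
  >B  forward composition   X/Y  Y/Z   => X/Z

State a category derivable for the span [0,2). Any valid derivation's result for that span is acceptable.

N

[0,5] S   <
  [0,2] N   <
    [0,1] "gave" : PP
    [1,2] "found" : N\PP
  [2,5] S\N   <B
    [2,4] NP\N   >
      [2,3] "saw" : (NP\N)/PP
      [3,4] "sent" : PP
    [4,5] "cat" : S\NP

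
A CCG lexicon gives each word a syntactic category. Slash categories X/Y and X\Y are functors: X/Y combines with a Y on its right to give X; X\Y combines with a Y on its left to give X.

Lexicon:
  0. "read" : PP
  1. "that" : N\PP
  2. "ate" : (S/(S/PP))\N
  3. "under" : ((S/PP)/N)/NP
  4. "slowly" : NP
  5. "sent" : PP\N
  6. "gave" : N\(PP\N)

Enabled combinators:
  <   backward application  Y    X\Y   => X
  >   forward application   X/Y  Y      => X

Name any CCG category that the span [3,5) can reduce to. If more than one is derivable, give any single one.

[0,7] S   >
  [0,3] S/(S/PP)   <
    [0,2] N   <
      [0,1] "read" : PP
      [1,2] "that" : N\PP
    [2,3] "ate" : (S/(S/PP))\N
  [3,7] S/PP   >
    [3,5] (S/PP)/N   >
      [3,4] "under" : ((S/PP)/N)/NP
      [4,5] "slowly" : NP
    [5,7] N   <
      [5,6] "sent" : PP\N
      [6,7] "gave" : N\(PP\N)

(S/PP)/N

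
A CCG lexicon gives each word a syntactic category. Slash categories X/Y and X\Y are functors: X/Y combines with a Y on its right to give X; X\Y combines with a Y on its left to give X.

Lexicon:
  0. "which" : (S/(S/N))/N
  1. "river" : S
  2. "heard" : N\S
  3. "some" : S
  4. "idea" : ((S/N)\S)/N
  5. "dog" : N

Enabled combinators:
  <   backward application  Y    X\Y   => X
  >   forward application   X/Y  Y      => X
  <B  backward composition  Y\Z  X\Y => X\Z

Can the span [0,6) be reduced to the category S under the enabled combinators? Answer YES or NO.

YES

[0,6] S   >
  [0,3] S/(S/N)   >
    [0,1] "which" : (S/(S/N))/N
    [1,3] N   <
      [1,2] "river" : S
      [2,3] "heard" : N\S
  [3,6] S/N   <
    [3,4] "some" : S
    [4,6] (S/N)\S   >
      [4,5] "idea" : ((S/N)\S)/N
      [5,6] "dog" : N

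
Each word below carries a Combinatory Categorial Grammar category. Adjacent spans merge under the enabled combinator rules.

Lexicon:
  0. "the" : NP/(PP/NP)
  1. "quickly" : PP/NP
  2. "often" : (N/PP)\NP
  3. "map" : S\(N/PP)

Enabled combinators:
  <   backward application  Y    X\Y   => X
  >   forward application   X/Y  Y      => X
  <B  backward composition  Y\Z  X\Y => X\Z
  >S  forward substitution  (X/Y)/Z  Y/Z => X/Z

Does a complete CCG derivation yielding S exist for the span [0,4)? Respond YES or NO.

[0,4] S   <
  [0,2] NP   >
    [0,1] "the" : NP/(PP/NP)
    [1,2] "quickly" : PP/NP
  [2,4] S\NP   <B
    [2,3] "often" : (N/PP)\NP
    [3,4] "map" : S\(N/PP)

YES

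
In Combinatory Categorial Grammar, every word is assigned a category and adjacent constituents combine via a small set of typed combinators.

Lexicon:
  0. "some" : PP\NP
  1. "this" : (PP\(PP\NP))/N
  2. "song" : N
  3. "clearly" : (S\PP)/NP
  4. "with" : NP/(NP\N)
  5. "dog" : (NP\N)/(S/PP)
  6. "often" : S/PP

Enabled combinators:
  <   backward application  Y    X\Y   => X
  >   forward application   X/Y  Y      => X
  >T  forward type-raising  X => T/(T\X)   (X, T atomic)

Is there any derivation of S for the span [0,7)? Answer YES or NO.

YES

[0,7] S   <
  [0,3] PP   <
    [0,1] "some" : PP\NP
    [1,3] PP\(PP\NP)   >
      [1,2] "this" : (PP\(PP\NP))/N
      [2,3] "song" : N
  [3,7] S\PP   >
    [3,4] "clearly" : (S\PP)/NP
    [4,7] NP   >
      [4,5] "with" : NP/(NP\N)
      [5,7] NP\N   >
        [5,6] "dog" : (NP\N)/(S/PP)
        [6,7] "often" : S/PP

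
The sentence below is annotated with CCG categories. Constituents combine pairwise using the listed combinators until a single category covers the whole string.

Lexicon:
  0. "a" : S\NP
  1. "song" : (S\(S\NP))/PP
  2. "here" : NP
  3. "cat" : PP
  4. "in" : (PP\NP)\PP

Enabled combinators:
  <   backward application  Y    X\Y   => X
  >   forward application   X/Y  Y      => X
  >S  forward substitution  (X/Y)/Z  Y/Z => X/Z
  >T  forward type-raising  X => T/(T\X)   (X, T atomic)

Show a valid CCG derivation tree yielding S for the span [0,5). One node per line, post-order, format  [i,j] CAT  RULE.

[0,1] S\NP  lex  "a"
[1,2] (S\(S\NP))/PP  lex  "song"
[2,3] NP  lex  "here"
[3,4] PP  lex  "cat"
[4,5] (PP\NP)\PP  lex  "in"
[3,5] PP\NP  <  k=4
[2,5] PP  <  k=3
[1,5] S\(S\NP)  >  k=2
[0,5] S  <  k=1

[0,5] S   <
  [0,1] "a" : S\NP
  [1,5] S\(S\NP)   >
    [1,2] "song" : (S\(S\NP))/PP
    [2,5] PP   <
      [2,3] "here" : NP
      [3,5] PP\NP   <
        [3,4] "cat" : PP
        [4,5] "in" : (PP\NP)\PP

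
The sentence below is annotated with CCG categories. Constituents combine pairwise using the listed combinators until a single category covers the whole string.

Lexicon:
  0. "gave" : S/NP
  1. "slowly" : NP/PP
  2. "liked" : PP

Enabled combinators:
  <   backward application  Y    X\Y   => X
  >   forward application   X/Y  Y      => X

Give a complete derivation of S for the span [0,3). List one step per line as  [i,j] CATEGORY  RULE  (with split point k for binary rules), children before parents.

[0,1] S/NP  lex  "gave"
[1,2] NP/PP  lex  "slowly"
[2,3] PP  lex  "liked"
[1,3] NP  >  k=2
[0,3] S  >  k=1

[0,3] S   >
  [0,1] "gave" : S/NP
  [1,3] NP   >
    [1,2] "slowly" : NP/PP
    [2,3] "liked" : PP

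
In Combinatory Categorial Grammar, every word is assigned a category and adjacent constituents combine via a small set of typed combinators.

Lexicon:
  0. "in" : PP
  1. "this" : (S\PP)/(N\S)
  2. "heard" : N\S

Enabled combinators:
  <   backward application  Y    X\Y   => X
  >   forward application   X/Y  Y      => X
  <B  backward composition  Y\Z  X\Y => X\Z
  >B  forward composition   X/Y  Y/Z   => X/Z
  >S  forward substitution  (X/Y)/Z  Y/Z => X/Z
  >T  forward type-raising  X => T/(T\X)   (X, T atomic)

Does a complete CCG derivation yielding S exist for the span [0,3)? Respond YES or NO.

[0,3] S   >
  [0,1] S/(S\PP)   >T
    [0,1] "in" : PP
  [1,3] S\PP   >
    [1,2] "this" : (S\PP)/(N\S)
    [2,3] "heard" : N\S

YES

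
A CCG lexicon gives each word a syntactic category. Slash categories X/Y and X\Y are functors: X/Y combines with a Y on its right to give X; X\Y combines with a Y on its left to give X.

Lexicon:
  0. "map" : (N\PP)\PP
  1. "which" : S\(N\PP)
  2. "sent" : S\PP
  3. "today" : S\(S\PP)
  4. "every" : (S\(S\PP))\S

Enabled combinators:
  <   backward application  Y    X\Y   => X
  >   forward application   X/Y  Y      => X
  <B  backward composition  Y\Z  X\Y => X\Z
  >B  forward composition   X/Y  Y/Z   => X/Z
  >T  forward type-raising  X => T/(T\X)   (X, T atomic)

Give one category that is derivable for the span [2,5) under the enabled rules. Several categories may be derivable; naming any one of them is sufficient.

S\(S\PP)

[0,5] S   <
  [0,2] S\PP   <B
    [0,1] "map" : (N\PP)\PP
    [1,2] "which" : S\(N\PP)
  [2,5] S\(S\PP)   <
    [2,4] S   <
      [2,3] "sent" : S\PP
      [3,4] "today" : S\(S\PP)
    [4,5] "every" : (S\(S\PP))\S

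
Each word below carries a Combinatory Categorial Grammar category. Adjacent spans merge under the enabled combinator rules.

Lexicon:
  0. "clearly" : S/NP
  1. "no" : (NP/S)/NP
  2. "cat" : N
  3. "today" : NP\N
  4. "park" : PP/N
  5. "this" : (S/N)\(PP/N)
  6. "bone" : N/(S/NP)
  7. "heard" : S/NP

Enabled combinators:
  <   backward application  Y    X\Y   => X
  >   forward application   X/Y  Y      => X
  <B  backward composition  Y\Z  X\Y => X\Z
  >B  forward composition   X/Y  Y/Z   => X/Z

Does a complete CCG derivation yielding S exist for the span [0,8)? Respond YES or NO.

YES

[0,8] S   >
  [0,1] "clearly" : S/NP
  [1,8] NP   >
    [1,4] NP/S   >
      [1,2] "no" : (NP/S)/NP
      [2,4] NP   <
        [2,3] "cat" : N
        [3,4] "today" : NP\N
    [4,8] S   >
      [4,6] S/N   <
        [4,5] "park" : PP/N
        [5,6] "this" : (S/N)\(PP/N)
      [6,8] N   >
        [6,7] "bone" : N/(S/NP)
        [7,8] "heard" : S/NP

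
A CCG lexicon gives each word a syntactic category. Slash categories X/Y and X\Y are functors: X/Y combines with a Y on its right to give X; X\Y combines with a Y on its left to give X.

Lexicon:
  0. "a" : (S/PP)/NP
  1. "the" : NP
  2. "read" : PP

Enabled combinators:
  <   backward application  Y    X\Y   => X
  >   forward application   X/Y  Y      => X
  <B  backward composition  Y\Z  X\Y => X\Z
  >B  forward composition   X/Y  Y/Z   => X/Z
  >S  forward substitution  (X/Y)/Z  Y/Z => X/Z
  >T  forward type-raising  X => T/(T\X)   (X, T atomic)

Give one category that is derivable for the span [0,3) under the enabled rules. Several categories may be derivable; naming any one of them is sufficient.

[0,3] S   >
  [0,2] S/PP   >
    [0,1] "a" : (S/PP)/NP
    [1,2] "the" : NP
  [2,3] "read" : PP

S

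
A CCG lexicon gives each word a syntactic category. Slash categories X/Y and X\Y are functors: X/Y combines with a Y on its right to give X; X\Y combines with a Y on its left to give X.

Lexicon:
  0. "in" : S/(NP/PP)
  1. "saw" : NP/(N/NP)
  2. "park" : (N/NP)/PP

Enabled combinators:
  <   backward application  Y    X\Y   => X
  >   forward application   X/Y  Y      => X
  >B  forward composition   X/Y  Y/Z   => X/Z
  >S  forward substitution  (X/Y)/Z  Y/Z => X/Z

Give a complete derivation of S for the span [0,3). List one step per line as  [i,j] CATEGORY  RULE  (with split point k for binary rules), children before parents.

[0,1] S/(NP/PP)  lex  "in"
[1,2] NP/(N/NP)  lex  "saw"
[2,3] (N/NP)/PP  lex  "park"
[1,3] NP/PP  >B  k=2
[0,3] S  >  k=1

[0,3] S   >
  [0,1] "in" : S/(NP/PP)
  [1,3] NP/PP   >B
    [1,2] "saw" : NP/(N/NP)
    [2,3] "park" : (N/NP)/PP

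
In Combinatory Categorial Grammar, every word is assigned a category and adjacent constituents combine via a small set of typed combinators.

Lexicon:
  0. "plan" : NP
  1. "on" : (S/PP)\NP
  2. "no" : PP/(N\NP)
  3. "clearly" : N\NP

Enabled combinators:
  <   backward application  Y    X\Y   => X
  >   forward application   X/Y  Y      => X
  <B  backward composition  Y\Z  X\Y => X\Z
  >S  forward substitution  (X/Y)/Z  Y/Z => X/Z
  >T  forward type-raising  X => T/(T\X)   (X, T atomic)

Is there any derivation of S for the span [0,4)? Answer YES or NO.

YES

[0,4] S   >
  [0,2] S/PP   <
    [0,1] "plan" : NP
    [1,2] "on" : (S/PP)\NP
  [2,4] PP   >
    [2,3] "no" : PP/(N\NP)
    [3,4] "clearly" : N\NP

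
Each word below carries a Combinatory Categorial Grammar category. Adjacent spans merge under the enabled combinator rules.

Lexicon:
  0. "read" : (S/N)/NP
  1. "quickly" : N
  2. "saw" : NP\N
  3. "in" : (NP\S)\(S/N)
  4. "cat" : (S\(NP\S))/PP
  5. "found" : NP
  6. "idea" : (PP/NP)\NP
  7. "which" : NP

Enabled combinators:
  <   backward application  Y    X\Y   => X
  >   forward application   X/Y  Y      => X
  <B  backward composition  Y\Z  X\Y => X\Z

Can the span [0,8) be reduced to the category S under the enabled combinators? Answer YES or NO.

[0,8] S   <
  [0,4] NP\S   <
    [0,3] S/N   >
      [0,1] "read" : (S/N)/NP
      [1,3] NP   <
        [1,2] "quickly" : N
        [2,3] "saw" : NP\N
    [3,4] "in" : (NP\S)\(S/N)
  [4,8] S\(NP\S)   >
    [4,5] "cat" : (S\(NP\S))/PP
    [5,8] PP   >
      [5,7] PP/NP   <
        [5,6] "found" : NP
        [6,7] "idea" : (PP/NP)\NP
      [7,8] "which" : NP

YES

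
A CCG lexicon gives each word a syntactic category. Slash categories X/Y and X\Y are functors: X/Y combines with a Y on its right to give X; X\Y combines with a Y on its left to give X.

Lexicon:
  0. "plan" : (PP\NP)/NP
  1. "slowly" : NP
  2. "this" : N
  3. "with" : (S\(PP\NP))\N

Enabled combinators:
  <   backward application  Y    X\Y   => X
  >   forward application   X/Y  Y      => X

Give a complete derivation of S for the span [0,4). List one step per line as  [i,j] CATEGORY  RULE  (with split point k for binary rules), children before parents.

[0,1] (PP\NP)/NP  lex  "plan"
[1,2] NP  lex  "slowly"
[0,2] PP\NP  >  k=1
[2,3] N  lex  "this"
[3,4] (S\(PP\NP))\N  lex  "with"
[2,4] S\(PP\NP)  <  k=3
[0,4] S  <  k=2

[0,4] S   <
  [0,2] PP\NP   >
    [0,1] "plan" : (PP\NP)/NP
    [1,2] "slowly" : NP
  [2,4] S\(PP\NP)   <
    [2,3] "this" : N
    [3,4] "with" : (S\(PP\NP))\N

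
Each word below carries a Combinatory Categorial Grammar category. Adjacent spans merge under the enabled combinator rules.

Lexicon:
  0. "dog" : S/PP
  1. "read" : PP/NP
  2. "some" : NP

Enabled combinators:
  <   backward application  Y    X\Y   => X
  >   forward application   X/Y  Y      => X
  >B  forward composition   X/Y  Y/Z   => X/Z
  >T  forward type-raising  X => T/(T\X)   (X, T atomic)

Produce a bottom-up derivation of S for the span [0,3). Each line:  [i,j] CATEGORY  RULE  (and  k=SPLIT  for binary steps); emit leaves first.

[0,1] S/PP  lex  "dog"
[1,2] PP/NP  lex  "read"
[2,3] NP  lex  "some"
[1,3] PP  >  k=2
[0,3] S  >  k=1

[0,3] S   >
  [0,1] "dog" : S/PP
  [1,3] PP   >
    [1,2] "read" : PP/NP
    [2,3] "some" : NP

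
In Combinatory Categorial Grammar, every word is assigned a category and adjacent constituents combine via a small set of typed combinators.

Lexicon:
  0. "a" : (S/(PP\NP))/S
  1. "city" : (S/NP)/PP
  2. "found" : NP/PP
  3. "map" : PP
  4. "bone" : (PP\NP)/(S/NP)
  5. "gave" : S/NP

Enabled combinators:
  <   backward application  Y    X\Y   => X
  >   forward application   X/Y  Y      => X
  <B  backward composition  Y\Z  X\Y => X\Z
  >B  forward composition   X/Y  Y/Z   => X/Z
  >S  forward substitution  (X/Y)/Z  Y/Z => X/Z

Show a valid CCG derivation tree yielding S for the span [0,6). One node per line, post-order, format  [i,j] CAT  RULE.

[0,6] S   >
  [0,4] S/(PP\NP)   >
    [0,1] "a" : (S/(PP\NP))/S
    [1,4] S   >
      [1,3] S/PP   >S
        [1,2] "city" : (S/NP)/PP
        [2,3] "found" : NP/PP
      [3,4] "map" : PP
  [4,6] PP\NP   >
    [4,5] "bone" : (PP\NP)/(S/NP)
    [5,6] "gave" : S/NP

[0,1] (S/(PP\NP))/S  lex  "a"
[1,2] (S/NP)/PP  lex  "city"
[2,3] NP/PP  lex  "found"
[1,3] S/PP  >S  k=2
[3,4] PP  lex  "map"
[1,4] S  >  k=3
[0,4] S/(PP\NP)  >  k=1
[4,5] (PP\NP)/(S/NP)  lex  "bone"
[5,6] S/NP  lex  "gave"
[4,6] PP\NP  >  k=5
[0,6] S  >  k=4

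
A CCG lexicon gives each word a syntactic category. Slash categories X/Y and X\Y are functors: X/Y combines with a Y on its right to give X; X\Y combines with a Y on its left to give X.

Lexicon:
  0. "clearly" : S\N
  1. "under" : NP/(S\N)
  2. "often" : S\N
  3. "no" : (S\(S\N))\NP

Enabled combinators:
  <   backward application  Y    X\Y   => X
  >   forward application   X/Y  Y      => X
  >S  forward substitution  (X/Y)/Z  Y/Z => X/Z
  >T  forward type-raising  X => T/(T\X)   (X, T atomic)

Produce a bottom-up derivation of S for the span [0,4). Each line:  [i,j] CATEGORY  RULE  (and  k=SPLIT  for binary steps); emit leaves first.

[0,1] S\N  lex  "clearly"
[1,2] NP/(S\N)  lex  "under"
[2,3] S\N  lex  "often"
[1,3] NP  >  k=2
[3,4] (S\(S\N))\NP  lex  "no"
[1,4] S\(S\N)  <  k=3
[0,4] S  <  k=1

[0,4] S   <
  [0,1] "clearly" : S\N
  [1,4] S\(S\N)   <
    [1,3] NP   >
      [1,2] "under" : NP/(S\N)
      [2,3] "often" : S\N
    [3,4] "no" : (S\(S\N))\NP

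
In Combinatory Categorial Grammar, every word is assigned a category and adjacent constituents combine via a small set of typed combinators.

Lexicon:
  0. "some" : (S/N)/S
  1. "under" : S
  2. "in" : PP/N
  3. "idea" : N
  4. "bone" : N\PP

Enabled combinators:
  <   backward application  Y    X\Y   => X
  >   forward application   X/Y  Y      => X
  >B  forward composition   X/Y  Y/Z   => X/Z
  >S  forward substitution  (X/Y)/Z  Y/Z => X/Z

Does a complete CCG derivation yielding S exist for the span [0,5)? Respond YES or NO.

[0,5] S   >
  [0,2] S/N   >
    [0,1] "some" : (S/N)/S
    [1,2] "under" : S
  [2,5] N   <
    [2,4] PP   >
      [2,3] "in" : PP/N
      [3,4] "idea" : N
    [4,5] "bone" : N\PP

YES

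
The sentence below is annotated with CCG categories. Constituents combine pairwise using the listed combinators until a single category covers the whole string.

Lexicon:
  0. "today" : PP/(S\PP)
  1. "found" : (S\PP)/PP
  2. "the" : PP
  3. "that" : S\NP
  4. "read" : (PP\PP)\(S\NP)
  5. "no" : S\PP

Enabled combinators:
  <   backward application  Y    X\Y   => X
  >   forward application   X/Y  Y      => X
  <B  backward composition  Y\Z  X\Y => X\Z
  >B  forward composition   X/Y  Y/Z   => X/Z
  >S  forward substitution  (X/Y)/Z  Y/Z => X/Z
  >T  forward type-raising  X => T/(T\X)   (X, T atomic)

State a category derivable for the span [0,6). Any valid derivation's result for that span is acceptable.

[0,6] S   <
  [0,3] PP   >
    [0,1] "today" : PP/(S\PP)
    [1,3] S\PP   >
      [1,2] "found" : (S\PP)/PP
      [2,3] "the" : PP
  [3,6] S\PP   <B
    [3,5] PP\PP   <
      [3,4] "that" : S\NP
      [4,5] "read" : (PP\PP)\(S\NP)
    [5,6] "no" : S\PP

S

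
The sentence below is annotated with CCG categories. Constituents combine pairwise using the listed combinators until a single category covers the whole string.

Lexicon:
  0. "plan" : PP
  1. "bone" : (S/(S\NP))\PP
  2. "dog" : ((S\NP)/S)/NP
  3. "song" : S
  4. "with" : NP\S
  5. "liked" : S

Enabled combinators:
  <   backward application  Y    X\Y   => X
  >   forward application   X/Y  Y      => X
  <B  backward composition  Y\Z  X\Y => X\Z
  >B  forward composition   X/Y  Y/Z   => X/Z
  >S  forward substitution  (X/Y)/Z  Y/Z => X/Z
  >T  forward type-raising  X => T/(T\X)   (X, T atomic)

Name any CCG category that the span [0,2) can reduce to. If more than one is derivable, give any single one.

S/(S\NP)

[0,6] S   >
  [0,2] S/(S\NP)   <
    [0,1] "plan" : PP
    [1,2] "bone" : (S/(S\NP))\PP
  [2,6] S\NP   >
    [2,5] (S\NP)/S   >
      [2,3] "dog" : ((S\NP)/S)/NP
      [3,5] NP   >
        [3,4] NP/(NP\S)   >T
          [3,4] "song" : S
        [4,5] "with" : NP\S
    [5,6] "liked" : S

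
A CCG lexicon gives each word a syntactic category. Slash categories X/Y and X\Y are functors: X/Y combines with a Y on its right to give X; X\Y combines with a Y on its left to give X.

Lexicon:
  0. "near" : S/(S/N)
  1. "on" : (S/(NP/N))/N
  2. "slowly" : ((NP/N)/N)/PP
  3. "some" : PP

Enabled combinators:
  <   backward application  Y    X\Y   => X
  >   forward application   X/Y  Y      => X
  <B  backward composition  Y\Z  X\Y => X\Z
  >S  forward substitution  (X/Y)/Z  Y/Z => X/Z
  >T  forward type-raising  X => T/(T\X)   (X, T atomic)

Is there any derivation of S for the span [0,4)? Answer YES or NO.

YES

[0,4] S   >
  [0,1] "near" : S/(S/N)
  [1,4] S/N   >S
    [1,2] "on" : (S/(NP/N))/N
    [2,4] (NP/N)/N   >
      [2,3] "slowly" : ((NP/N)/N)/PP
      [3,4] "some" : PP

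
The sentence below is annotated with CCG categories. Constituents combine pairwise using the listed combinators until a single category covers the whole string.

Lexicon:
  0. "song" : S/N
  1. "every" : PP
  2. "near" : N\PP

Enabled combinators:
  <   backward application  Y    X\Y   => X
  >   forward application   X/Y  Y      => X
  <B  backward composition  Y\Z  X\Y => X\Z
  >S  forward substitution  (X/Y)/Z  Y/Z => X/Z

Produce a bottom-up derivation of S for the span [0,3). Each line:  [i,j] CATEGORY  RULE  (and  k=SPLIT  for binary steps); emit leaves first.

[0,1] S/N  lex  "song"
[1,2] PP  lex  "every"
[2,3] N\PP  lex  "near"
[1,3] N  <  k=2
[0,3] S  >  k=1

[0,3] S   >
  [0,1] "song" : S/N
  [1,3] N   <
    [1,2] "every" : PP
    [2,3] "near" : N\PP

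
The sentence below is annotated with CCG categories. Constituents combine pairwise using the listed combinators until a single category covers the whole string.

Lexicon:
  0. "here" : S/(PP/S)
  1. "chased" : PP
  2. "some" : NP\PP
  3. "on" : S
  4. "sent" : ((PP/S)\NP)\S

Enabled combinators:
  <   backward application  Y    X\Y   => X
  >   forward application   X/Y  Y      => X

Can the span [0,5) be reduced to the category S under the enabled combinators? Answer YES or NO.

[0,5] S   >
  [0,1] "here" : S/(PP/S)
  [1,5] PP/S   <
    [1,3] NP   <
      [1,2] "chased" : PP
      [2,3] "some" : NP\PP
    [3,5] (PP/S)\NP   <
      [3,4] "on" : S
      [4,5] "sent" : ((PP/S)\NP)\S

YES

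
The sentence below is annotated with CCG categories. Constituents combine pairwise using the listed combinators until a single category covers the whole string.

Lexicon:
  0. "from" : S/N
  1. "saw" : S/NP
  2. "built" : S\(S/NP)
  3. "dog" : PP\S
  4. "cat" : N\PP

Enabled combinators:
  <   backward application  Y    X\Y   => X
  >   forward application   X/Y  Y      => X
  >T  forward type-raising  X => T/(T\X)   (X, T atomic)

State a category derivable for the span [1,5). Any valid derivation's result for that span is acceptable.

[0,5] S   >
  [0,1] "from" : S/N
  [1,5] N   <
    [1,4] PP   <
      [1,3] S   <
        [1,2] "saw" : S/NP
        [2,3] "built" : S\(S/NP)
      [3,4] "dog" : PP\S
    [4,5] "cat" : N\PP

N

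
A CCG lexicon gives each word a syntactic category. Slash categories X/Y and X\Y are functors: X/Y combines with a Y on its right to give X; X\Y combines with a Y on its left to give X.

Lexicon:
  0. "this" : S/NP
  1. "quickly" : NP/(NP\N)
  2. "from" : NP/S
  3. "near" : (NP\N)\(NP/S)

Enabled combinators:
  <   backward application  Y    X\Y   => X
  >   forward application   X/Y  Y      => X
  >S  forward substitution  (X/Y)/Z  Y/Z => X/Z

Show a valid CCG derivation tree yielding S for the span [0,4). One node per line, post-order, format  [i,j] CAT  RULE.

[0,4] S   >
  [0,1] "this" : S/NP
  [1,4] NP   >
    [1,2] "quickly" : NP/(NP\N)
    [2,4] NP\N   <
      [2,3] "from" : NP/S
      [3,4] "near" : (NP\N)\(NP/S)

[0,1] S/NP  lex  "this"
[1,2] NP/(NP\N)  lex  "quickly"
[2,3] NP/S  lex  "from"
[3,4] (NP\N)\(NP/S)  lex  "near"
[2,4] NP\N  <  k=3
[1,4] NP  >  k=2
[0,4] S  >  k=1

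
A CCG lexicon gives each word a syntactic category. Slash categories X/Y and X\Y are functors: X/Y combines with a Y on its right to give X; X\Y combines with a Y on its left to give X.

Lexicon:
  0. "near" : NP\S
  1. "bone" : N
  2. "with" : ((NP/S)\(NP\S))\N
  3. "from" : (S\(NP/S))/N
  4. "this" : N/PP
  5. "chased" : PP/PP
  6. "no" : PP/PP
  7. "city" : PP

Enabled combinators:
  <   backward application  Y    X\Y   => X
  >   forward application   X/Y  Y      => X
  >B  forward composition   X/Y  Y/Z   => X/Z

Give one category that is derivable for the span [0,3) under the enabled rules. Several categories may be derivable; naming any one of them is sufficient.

NP/S

[0,8] S   <
  [0,3] NP/S   <
    [0,1] "near" : NP\S
    [1,3] (NP/S)\(NP\S)   <
      [1,2] "bone" : N
      [2,3] "with" : ((NP/S)\(NP\S))\N
  [3,8] S\(NP/S)   >
    [3,4] "from" : (S\(NP/S))/N
    [4,8] N   >
      [4,7] N/PP   >B
        [4,6] N/PP   >B
          [4,5] "this" : N/PP
          [5,6] "chased" : PP/PP
        [6,7] "no" : PP/PP
      [7,8] "city" : PP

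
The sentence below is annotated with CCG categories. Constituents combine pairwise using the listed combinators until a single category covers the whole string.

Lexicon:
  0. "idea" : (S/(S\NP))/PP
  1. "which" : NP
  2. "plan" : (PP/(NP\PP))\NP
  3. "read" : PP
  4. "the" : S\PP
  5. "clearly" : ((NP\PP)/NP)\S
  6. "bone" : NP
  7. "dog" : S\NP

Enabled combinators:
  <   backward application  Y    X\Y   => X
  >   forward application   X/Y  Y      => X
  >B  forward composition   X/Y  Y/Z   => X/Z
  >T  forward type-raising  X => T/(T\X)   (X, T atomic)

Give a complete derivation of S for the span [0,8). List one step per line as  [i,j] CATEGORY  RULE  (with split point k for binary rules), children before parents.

[0,8] S   >
  [0,7] S/(S\NP)   >
    [0,1] "idea" : (S/(S\NP))/PP
    [1,7] PP   >
      [1,6] PP/NP   >B
        [1,3] PP/(NP\PP)   <
          [1,2] "which" : NP
          [2,3] "plan" : (PP/(NP\PP))\NP
        [3,6] (NP\PP)/NP   <
          [3,5] S   >
            [3,4] S/(S\PP)   >T
              [3,4] "read" : PP
            [4,5] "the" : S\PP
          [5,6] "clearly" : ((NP\PP)/NP)\S
      [6,7] "bone" : NP
  [7,8] "dog" : S\NP

[0,1] (S/(S\NP))/PP  lex  "idea"
[1,2] NP  lex  "which"
[2,3] (PP/(NP\PP))\NP  lex  "plan"
[1,3] PP/(NP\PP)  <  k=2
[3,4] PP  lex  "read"
[3,4] S/(S\PP)  >T
[4,5] S\PP  lex  "the"
[3,5] S  >  k=4
[5,6] ((NP\PP)/NP)\S  lex  "clearly"
[3,6] (NP\PP)/NP  <  k=5
[1,6] PP/NP  >B  k=3
[6,7] NP  lex  "bone"
[1,7] PP  >  k=6
[0,7] S/(S\NP)  >  k=1
[7,8] S\NP  lex  "dog"
[0,8] S  >  k=7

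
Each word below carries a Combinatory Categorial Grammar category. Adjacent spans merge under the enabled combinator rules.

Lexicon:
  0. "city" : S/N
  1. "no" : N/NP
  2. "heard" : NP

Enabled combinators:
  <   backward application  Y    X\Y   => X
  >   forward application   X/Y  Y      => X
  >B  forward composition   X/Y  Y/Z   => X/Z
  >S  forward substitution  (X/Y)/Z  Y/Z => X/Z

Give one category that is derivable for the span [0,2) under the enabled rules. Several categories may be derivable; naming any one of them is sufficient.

[0,3] S   >
  [0,2] S/NP   >B
    [0,1] "city" : S/N
    [1,2] "no" : N/NP
  [2,3] "heard" : NP

S/NP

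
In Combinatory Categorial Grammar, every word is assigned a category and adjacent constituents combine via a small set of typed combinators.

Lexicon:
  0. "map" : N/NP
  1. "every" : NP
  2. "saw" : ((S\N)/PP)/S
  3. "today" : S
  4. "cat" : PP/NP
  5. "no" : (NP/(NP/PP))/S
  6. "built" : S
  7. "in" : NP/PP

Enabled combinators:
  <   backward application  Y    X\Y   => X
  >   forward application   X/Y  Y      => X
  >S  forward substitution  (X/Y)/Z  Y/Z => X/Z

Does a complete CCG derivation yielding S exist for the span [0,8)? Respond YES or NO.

[0,8] S   <
  [0,2] N   >
    [0,1] "map" : N/NP
    [1,2] "every" : NP
  [2,8] S\N   >
    [2,4] (S\N)/PP   >
      [2,3] "saw" : ((S\N)/PP)/S
      [3,4] "today" : S
    [4,8] PP   >
      [4,5] "cat" : PP/NP
      [5,8] NP   >
        [5,7] NP/(NP/PP)   >
          [5,6] "no" : (NP/(NP/PP))/S
          [6,7] "built" : S
        [7,8] "in" : NP/PP

YES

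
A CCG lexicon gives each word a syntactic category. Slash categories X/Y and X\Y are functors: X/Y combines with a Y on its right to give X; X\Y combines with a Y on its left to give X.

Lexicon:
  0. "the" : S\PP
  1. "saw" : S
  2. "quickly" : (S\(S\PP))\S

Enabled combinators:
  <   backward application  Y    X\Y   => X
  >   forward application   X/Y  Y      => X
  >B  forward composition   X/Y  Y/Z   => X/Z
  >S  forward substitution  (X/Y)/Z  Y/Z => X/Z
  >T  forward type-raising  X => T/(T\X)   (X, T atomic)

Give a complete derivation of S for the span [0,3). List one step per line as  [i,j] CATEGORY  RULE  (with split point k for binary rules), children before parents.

[0,1] S\PP  lex  "the"
[1,2] S  lex  "saw"
[2,3] (S\(S\PP))\S  lex  "quickly"
[1,3] S\(S\PP)  <  k=2
[0,3] S  <  k=1

[0,3] S   <
  [0,1] "the" : S\PP
  [1,3] S\(S\PP)   <
    [1,2] "saw" : S
    [2,3] "quickly" : (S\(S\PP))\S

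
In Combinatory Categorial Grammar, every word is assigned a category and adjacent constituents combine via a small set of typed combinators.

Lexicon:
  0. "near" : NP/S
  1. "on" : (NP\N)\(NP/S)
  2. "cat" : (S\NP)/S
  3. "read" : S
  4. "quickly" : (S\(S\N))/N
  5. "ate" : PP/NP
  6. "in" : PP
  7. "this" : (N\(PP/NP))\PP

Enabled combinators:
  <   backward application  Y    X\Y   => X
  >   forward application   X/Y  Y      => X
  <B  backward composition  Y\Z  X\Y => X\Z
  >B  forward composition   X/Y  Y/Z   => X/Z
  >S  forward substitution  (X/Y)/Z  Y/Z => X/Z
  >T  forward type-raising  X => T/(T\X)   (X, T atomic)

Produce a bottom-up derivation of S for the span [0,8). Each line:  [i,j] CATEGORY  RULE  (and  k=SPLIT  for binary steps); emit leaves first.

[0,8] S   <
  [0,4] S\N   <B
    [0,2] NP\N   <
      [0,1] "near" : NP/S
      [1,2] "on" : (NP\N)\(NP/S)
    [2,4] S\NP   >
      [2,3] "cat" : (S\NP)/S
      [3,4] "read" : S
  [4,8] S\(S\N)   >
    [4,5] "quickly" : (S\(S\N))/N
    [5,8] N   <
      [5,6] "ate" : PP/NP
      [6,8] N\(PP/NP)   <
        [6,7] "in" : PP
        [7,8] "this" : (N\(PP/NP))\PP

[0,1] NP/S  lex  "near"
[1,2] (NP\N)\(NP/S)  lex  "on"
[0,2] NP\N  <  k=1
[2,3] (S\NP)/S  lex  "cat"
[3,4] S  lex  "read"
[2,4] S\NP  >  k=3
[0,4] S\N  <B  k=2
[4,5] (S\(S\N))/N  lex  "quickly"
[5,6] PP/NP  lex  "ate"
[6,7] PP  lex  "in"
[7,8] (N\(PP/NP))\PP  lex  "this"
[6,8] N\(PP/NP)  <  k=7
[5,8] N  <  k=6
[4,8] S\(S\N)  >  k=5
[0,8] S  <  k=4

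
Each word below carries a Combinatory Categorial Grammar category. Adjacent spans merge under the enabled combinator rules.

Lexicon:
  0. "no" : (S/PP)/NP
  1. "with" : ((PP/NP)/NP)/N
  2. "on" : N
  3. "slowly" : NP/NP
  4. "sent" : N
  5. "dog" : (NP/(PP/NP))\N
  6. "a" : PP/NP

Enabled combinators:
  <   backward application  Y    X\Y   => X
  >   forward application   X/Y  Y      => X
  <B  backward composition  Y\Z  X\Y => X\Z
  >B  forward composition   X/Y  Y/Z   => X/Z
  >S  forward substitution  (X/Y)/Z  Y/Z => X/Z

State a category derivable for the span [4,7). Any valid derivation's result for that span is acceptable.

NP

[0,7] S   >
  [0,4] S/NP   >S
    [0,1] "no" : (S/PP)/NP
    [1,4] PP/NP   >S
      [1,3] (PP/NP)/NP   >
        [1,2] "with" : ((PP/NP)/NP)/N
        [2,3] "on" : N
      [3,4] "slowly" : NP/NP
  [4,7] NP   >
    [4,6] NP/(PP/NP)   <
      [4,5] "sent" : N
      [5,6] "dog" : (NP/(PP/NP))\N
    [6,7] "a" : PP/NP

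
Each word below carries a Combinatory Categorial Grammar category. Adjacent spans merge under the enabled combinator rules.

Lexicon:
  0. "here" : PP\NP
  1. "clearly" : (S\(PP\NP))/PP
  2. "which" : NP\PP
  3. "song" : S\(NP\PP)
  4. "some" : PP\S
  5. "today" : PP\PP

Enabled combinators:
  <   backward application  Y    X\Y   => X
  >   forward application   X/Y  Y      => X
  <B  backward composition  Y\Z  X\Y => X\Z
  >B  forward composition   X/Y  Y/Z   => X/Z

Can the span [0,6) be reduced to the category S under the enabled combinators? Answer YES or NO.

[0,6] S   <
  [0,1] "here" : PP\NP
  [1,6] S\(PP\NP)   >
    [1,2] "clearly" : (S\(PP\NP))/PP
    [2,6] PP   <
      [2,4] S   <
        [2,3] "which" : NP\PP
        [3,4] "song" : S\(NP\PP)
      [4,6] PP\S   <B
        [4,5] "some" : PP\S
        [5,6] "today" : PP\PP

YES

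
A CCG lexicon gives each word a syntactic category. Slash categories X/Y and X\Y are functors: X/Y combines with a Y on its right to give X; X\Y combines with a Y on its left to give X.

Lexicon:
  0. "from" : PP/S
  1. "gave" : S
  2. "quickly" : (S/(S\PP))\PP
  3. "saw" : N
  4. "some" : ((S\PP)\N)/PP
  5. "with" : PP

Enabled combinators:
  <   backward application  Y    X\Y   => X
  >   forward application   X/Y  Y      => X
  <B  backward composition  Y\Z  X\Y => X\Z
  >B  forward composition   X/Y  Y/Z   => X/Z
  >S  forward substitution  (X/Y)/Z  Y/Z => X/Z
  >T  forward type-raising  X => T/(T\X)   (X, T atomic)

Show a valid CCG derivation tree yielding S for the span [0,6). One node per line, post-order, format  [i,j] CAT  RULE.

[0,6] S   >
  [0,3] S/(S\PP)   <
    [0,2] PP   >
      [0,1] "from" : PP/S
      [1,2] "gave" : S
    [2,3] "quickly" : (S/(S\PP))\PP
  [3,6] S\PP   <
    [3,4] "saw" : N
    [4,6] (S\PP)\N   >
      [4,5] "some" : ((S\PP)\N)/PP
      [5,6] "with" : PP

[0,1] PP/S  lex  "from"
[1,2] S  lex  "gave"
[0,2] PP  >  k=1
[2,3] (S/(S\PP))\PP  lex  "quickly"
[0,3] S/(S\PP)  <  k=2
[3,4] N  lex  "saw"
[4,5] ((S\PP)\N)/PP  lex  "some"
[5,6] PP  lex  "with"
[4,6] (S\PP)\N  >  k=5
[3,6] S\PP  <  k=4
[0,6] S  >  k=3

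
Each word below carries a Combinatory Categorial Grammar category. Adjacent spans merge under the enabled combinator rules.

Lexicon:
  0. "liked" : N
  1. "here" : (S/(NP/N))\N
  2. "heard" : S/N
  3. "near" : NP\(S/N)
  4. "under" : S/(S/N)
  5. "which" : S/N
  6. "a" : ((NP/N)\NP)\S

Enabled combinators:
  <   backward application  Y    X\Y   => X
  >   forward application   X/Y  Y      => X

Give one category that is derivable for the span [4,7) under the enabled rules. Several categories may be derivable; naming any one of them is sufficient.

[0,7] S   >
  [0,2] S/(NP/N)   <
    [0,1] "liked" : N
    [1,2] "here" : (S/(NP/N))\N
  [2,7] NP/N   <
    [2,4] NP   <
      [2,3] "heard" : S/N
      [3,4] "near" : NP\(S/N)
    [4,7] (NP/N)\NP   <
      [4,6] S   >
        [4,5] "under" : S/(S/N)
        [5,6] "which" : S/N
      [6,7] "a" : ((NP/N)\NP)\S

(NP/N)\NP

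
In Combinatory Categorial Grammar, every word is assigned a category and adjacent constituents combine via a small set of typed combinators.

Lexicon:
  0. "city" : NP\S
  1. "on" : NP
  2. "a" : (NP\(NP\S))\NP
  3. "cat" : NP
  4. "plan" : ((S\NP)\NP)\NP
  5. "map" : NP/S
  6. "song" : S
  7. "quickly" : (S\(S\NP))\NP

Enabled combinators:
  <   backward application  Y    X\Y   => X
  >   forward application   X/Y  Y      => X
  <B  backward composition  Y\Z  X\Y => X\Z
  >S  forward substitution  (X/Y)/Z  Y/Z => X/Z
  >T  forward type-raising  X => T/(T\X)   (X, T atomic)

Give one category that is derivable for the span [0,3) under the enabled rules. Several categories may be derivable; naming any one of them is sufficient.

NP

[0,8] S   <
  [0,5] S\NP   <
    [0,3] NP   <
      [0,1] "city" : NP\S
      [1,3] NP\(NP\S)   <
        [1,2] "on" : NP
        [2,3] "a" : (NP\(NP\S))\NP
    [3,5] (S\NP)\NP   <
      [3,4] "cat" : NP
      [4,5] "plan" : ((S\NP)\NP)\NP
  [5,8] S\(S\NP)   <
    [5,7] NP   >
      [5,6] "map" : NP/S
      [6,7] "song" : S
    [7,8] "quickly" : (S\(S\NP))\NP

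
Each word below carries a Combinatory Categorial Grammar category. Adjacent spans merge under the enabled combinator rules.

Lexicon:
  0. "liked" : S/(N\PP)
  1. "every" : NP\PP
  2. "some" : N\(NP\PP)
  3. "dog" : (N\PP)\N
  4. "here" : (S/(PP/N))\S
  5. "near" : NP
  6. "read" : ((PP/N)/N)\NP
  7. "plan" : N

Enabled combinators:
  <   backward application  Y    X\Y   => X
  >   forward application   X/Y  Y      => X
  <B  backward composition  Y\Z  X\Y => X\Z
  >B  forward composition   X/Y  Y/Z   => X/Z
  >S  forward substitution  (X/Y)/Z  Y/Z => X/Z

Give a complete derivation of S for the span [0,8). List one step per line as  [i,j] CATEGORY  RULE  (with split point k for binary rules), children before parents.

[0,8] S   >
  [0,5] S/(PP/N)   <
    [0,4] S   >
      [0,1] "liked" : S/(N\PP)
      [1,4] N\PP   <
        [1,3] N   <
          [1,2] "every" : NP\PP
          [2,3] "some" : N\(NP\PP)
        [3,4] "dog" : (N\PP)\N
    [4,5] "here" : (S/(PP/N))\S
  [5,8] PP/N   >
    [5,7] (PP/N)/N   <
      [5,6] "near" : NP
      [6,7] "read" : ((PP/N)/N)\NP
    [7,8] "plan" : N

[0,1] S/(N\PP)  lex  "liked"
[1,2] NP\PP  lex  "every"
[2,3] N\(NP\PP)  lex  "some"
[1,3] N  <  k=2
[3,4] (N\PP)\N  lex  "dog"
[1,4] N\PP  <  k=3
[0,4] S  >  k=1
[4,5] (S/(PP/N))\S  lex  "here"
[0,5] S/(PP/N)  <  k=4
[5,6] NP  lex  "near"
[6,7] ((PP/N)/N)\NP  lex  "read"
[5,7] (PP/N)/N  <  k=6
[7,8] N  lex  "plan"
[5,8] PP/N  >  k=7
[0,8] S  >  k=5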